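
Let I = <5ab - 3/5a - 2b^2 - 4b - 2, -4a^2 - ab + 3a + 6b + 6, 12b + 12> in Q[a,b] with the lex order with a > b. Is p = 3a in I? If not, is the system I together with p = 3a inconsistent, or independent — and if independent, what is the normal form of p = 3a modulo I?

First compute the reduced Gröbner basis of I by Buchberger's algorithm.
f_1 = 5ab - 3/5a - 2b^2 - 4b - 2, LT = ab.
f_2 = -4a^2 - ab + 3a + 6b + 6, LT = a^2.
f_3 = 12b + 12, LT = b.

S(f_1,f_2): lcm = a^2b. S = -3/25a^2 - 13/20ab^2 - 1/20ab - 2/5a + 3/2b^2 + 3/2b.
  reduce S modulo (f_1, f_2, f_3):
  remainder -1568/3125a ≠ 0; add h_4 = -1568/3125a to the basis.

The other S-polynomials (S(f_1,f_3), S(f_2,f_3), S(f_1,h_4), S(f_2,h_4), S(f_3,h_4)) all reduce to 0 modulo the current basis, so we have a Gröbner basis.
Inter-reduce: drop elements whose leading term is divisible by another's, tail-reduce, and make monic.
Reduced Gröbner basis: {a, b + 1}.
Label its elements g_1 = a, g_2 = b + 1.

Reduce p = 3a modulo G:
  leading term a: subtract (3)·g_1 from 3a → 0
  normal form = 0.
Since the normal form is 0, p ∈ I.

Ideal membership is decidable via reduction modulo a Gröbner basis.

3a lies in I (it reduces to 0).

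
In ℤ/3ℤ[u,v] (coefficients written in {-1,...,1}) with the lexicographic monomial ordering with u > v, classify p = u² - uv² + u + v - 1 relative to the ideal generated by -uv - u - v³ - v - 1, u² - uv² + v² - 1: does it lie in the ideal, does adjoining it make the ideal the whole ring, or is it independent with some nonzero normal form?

First compute the reduced Gröbner basis of I by Buchberger's algorithm.
f_1 = -uv - u - v³ - v - 1, LT = uv.
f_2 = u² - uv² + v² - 1, LT = u².

S(f_1,f_2): lcm = u²v. S = u² - uv³ + uv + u - v³ + v.
  leading term u²: subtract (1)·f_2 from u² - uv³ + uv + u - v³ + v → -uv³ + uv² + uv + u - v³ - v² + v + 1
  leading term uv³: subtract (v²)·f_1 from -uv³ + uv² + uv + u - v³ - v² + v + 1 → -uv² + uv + u + v⁵ + v + 1
  leading term uv²: subtract (v)·f_1 from -uv² + uv + u + v⁵ + v + 1 → -uv + u + v⁵ + v⁴ + v² - v + 1
  leading term uv: subtract (1)·f_1 from -uv + u + v⁵ + v⁴ + v² - v + 1 → -u + v⁵ + v⁴ + v³ + v² - 1
  leading term u: no divisor's leading term divides it; move -u to the remainder.
  leading term v⁵: no divisor's leading term divides it; move v⁵ to the remainder.
  leading term v⁴: no divisor's leading term divides it; move v⁴ to the remainder.
  leading term v³: no divisor's leading term divides it; move v³ to the remainder.
  leading term v²: no divisor's leading term divides it; move v² to the remainder.
  leading term 1: no divisor's leading term divides it; move -1 to the remainder.
  remainder -u + v⁵ + v⁴ + v³ + v² - 1 ≠ 0; add h_3 = -u + v⁵ + v⁴ + v³ + v² - 1 to the basis.

S(f_1,h_3): lcm = uv. S = u + v⁶ + v⁵ + v⁴ - v³ + 1.
  leading term u: subtract (-1)·h_3 from u + v⁶ + v⁵ + v⁴ - v³ + 1 → v⁶ - v⁵ - v⁴ + v²
  leading term v⁶: no divisor's leading term divides it; move v⁶ to the remainder.
  leading term v⁵: no divisor's leading term divides it; move -v⁵ to the remainder.
  leading term v⁴: no divisor's leading term divides it; move -v⁴ to the remainder.
  leading term v²: no divisor's leading term divides it; move v² to the remainder.
  remainder v⁶ - v⁵ - v⁴ + v² ≠ 0; add h_4 = v⁶ - v⁵ - v⁴ + v² to the basis.

The other S-polynomials (S(f_2,h_3), S(f_1,h_4), S(f_2,h_4), S(h_3,h_4)) all reduce to 0 modulo the current basis, so we have a Gröbner basis.
Inter-reduce: drop elements whose leading term is divisible by another's, tail-reduce, and make monic.
Reduced Gröbner basis: {u - v⁵ - v⁴ - v³ - v² + 1, v⁶ - v⁵ - v⁴ + v²}.
Label its elements g_1 = u - v⁵ - v⁴ - v³ - v² + 1, g_2 = v⁶ - v⁵ - v⁴ + v².

Reduce p = u² - uv² + u + v - 1 modulo G:
  leading term u²: subtract (u)·g_1 from u² - uv² + u + v - 1 → uv⁵ + uv⁴ + uv³ + v - 1
  leading term uv⁵: subtract (v⁵)·g_1 from uv⁵ + uv⁴ + uv³ + v - 1 → uv⁴ + uv³ + v¹⁰ + v⁹ + v⁸ + v⁷ - v⁵ + v - 1
  leading term uv⁴: subtract (v⁴)·g_1 from uv⁴ + uv³ + v¹⁰ + v⁹ + v⁸ + v⁷ - v⁵ + v - 1 → uv³ + v¹⁰ - v⁹ - v⁸ - v⁷ + v⁶ - v⁵ - v⁴ + v - 1
  leading term uv³: subtract (v³)·g_1 from uv³ + v¹⁰ - v⁹ - v⁸ - v⁷ + v⁶ - v⁵ - v⁴ + v - 1 → v¹⁰ - v⁹ - v⁶ - v⁴ - v³ + v - 1
  leading term v¹⁰: subtract (v⁴)·g_2 from v¹⁰ - v⁹ - v⁶ - v⁴ - v³ + v - 1 → v⁸ + v⁶ - v⁴ - v³ + v - 1
  leading term v⁸: subtract (v²)·g_2 from v⁸ + v⁶ - v⁴ - v³ + v - 1 → v⁷ - v⁶ + v⁴ - v³ + v - 1
  leading term v⁷: subtract (v)·g_2 from v⁷ - v⁶ + v⁴ - v³ + v - 1 → v⁵ + v⁴ + v³ + v - 1
  leading term v⁵: no divisor's leading term divides it; move v⁵ to the remainder.
  leading term v⁴: no divisor's leading term divides it; move v⁴ to the remainder.
  leading term v³: no divisor's leading term divides it; move v³ to the remainder.
  leading term v: no divisor's leading term divides it; move v to the remainder.
  leading term 1: no divisor's leading term divides it; move -1 to the remainder.
  normal form = v⁵ + v⁴ + v³ + v - 1.
The normal form is nonzero, so p ∉ I. Since p minus its normal form lies in I, I + (p) = I + (r) where r = v⁵ + v⁴ + v³ + v - 1; decide whether this ideal is the whole ring.
Run Buchberger on G together with r (pairs among the g_i already reduce to 0 since G is a Gröbner basis):
g_1 = u - v⁵ - v⁴ - v³ - v² + 1, LT = u.
g_2 = v⁶ - v⁵ - v⁴ + v², LT = v⁶.
r = v⁵ + v⁴ + v³ + v - 1, LT = v⁵.

S(g_2,r): lcm = v⁶. S = v⁵ + v⁴ + v.
  leading term v⁵: subtract (1)·r from v⁵ + v⁴ + v → -v³ + 1
  leading term v³: no divisor's leading term divides it; move -v³ to the remainder.
  leading term 1: no divisor's leading term divides it; move 1 to the remainder.
  remainder -v³ + 1 ≠ 0; add m_4 = -v³ + 1 to the basis.

S(g_2,m_4): lcm = v⁶. S = -v⁵ - v⁴ + v³ + v².
  leading term v⁵: subtract (-1)·r from -v⁵ - v⁴ + v³ + v² → -v³ + v² + v - 1
  leading term v³: subtract (1)·m_4 from -v³ + v² + v - 1 → v² + v + 1
  leading term v²: no divisor's leading term divides it; move v² to the remainder.
  leading term v: no divisor's leading term divides it; move v to the remainder.
  leading term 1: no divisor's leading term divides it; move 1 to the remainder.
  remainder v² + v + 1 ≠ 0; add m_5 = v² + v + 1 to the basis.

S(r,m_4): lcm = v⁵. S = v⁴ + v³ + v² + v - 1.
  leading term v⁴: subtract (-v)·m_4 from v⁴ + v³ + v² + v - 1 → v³ + v² - v - 1
  leading term v³: subtract (-1)·m_4 from v³ + v² - v - 1 → v² - v
  leading term v²: subtract (1)·m_5 from v² - v → v - 1
  leading term v: no divisor's leading term divides it; move v to the remainder.
  leading term 1: no divisor's leading term divides it; move -1 to the remainder.
  remainder v - 1 ≠ 0; add m_6 = v - 1 to the basis.

The other S-polynomials (S(g_1,g_2), S(g_1,r), S(g_1,m_4), S(g_1,m_5), S(g_2,m_5), S(r,m_5), S(m_4,m_5), S(g_1,m_6), S(g_2,m_6), S(r,m_6), S(m_4,m_6), S(m_5,m_6)) all reduce to 0 modulo the current basis, so we have a Gröbner basis.
Inter-reduce: drop elements whose leading term is divisible by another's, tail-reduce, and make monic.
Reduced Gröbner basis: {u, v - 1}.
The reduced Gröbner basis of I + (p) is {u, v - 1} ≠ {1}, a proper ideal, so the enlarged system stays consistent: p is independent of I, with normal form v⁵ + v⁴ + v³ + v - 1.

Ideal membership is decidable via reduction modulo a Gröbner basis.

u² - uv² + u + v - 1 is independent of I; its normal form modulo I is v⁵ + v⁴ + v³ + v - 1.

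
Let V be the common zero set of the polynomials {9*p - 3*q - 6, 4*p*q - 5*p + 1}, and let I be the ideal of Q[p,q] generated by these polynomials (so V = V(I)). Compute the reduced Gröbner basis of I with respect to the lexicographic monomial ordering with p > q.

f_1 = 9*p - 3*q - 6, LT = p.
f_2 = 4*p*q - 5*p + 1, LT = p*q.

S(f_1,f_2): lcm = p*q. S = 5/4*p - 1/3*q**2 - 2/3*q - 1/4.
  reduce S modulo (f_1, f_2):
  remainder -1/3*q**2 - 1/4*q + 7/12 ≠ 0; add g_3 = -1/3*q**2 - 1/4*q + 7/12 to the basis.

The other S-polynomials (S(f_1,g_3), S(f_2,g_3)) all reduce to 0 modulo the current basis, so we have a Gröbner basis.
Inter-reduce: drop elements whose leading term is divisible by another's, tail-reduce, and make monic.

G = {p - 1/3*q - 2/3, q**2 + 3/4*q - 7/4}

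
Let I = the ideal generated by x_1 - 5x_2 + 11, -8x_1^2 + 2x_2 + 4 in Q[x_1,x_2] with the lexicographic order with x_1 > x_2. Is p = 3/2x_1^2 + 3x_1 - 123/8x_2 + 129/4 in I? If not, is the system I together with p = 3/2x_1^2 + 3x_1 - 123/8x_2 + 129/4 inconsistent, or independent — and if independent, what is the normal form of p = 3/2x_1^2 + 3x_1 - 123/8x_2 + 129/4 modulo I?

First compute the reduced Gröbner basis of I by Buchberger's algorithm.
f_1 = x_1 - 5x_2 + 11, LT = x_1.
f_2 = -8x_1^2 + 2x_2 + 4, LT = x_1^2.

S(f_1,f_2): lcm = x_1^2. S = -5x_1x_2 + 11x_1 + 1/4x_2 + 1/2.
  leading term x_1x_2: subtract (-5x_2)·f_1 from -5x_1x_2 + 11x_1 + 1/4x_2 + 1/2 → 11x_1 - 25x_2^2 + 221/4x_2 + 1/2
  leading term x_1: subtract (11)·f_1 from 11x_1 - 25x_2^2 + 221/4x_2 + 1/2 → -25x_2^2 + 441/4x_2 - 241/2
  leading term x_2^2: no divisor's leading term divides it; move -25x_2^2 to the remainder.
  leading term x_2: no divisor's leading term divides it; move 441/4x_2 to the remainder.
  leading term 1: no divisor's leading term divides it; move -241/2 to the remainder.
  remainder -25x_2^2 + 441/4x_2 - 241/2 ≠ 0; add h_3 = -25x_2^2 + 441/4x_2 - 241/2 to the basis.

The other S-polynomials (S(f_1,h_3), S(f_2,h_3)) all reduce to 0 modulo the current basis, so we have a Gröbner basis.
Inter-reduce: drop elements whose leading term is divisible by another's, tail-reduce, and make monic.
Reduced Gröbner basis: {x_1 - 5x_2 + 11, x_2^2 - 441/100x_2 + 241/50}.
Label its elements g_1 = x_1 - 5x_2 + 11, g_2 = x_2^2 - 441/100x_2 + 241/50.

Reduce p = 3/2x_1^2 + 3x_1 - 123/8x_2 + 129/4 modulo G:
  leading term x_1^2: subtract (3/2x_1)·g_1 from 3/2x_1^2 + 3x_1 - 123/8x_2 + 129/4 → 15/2x_1x_2 - 27/2x_1 - 123/8x_2 + 129/4
  leading term x_1x_2: subtract (15/2x_2)·g_1 from 15/2x_1x_2 - 27/2x_1 - 123/8x_2 + 129/4 → -27/2x_1 + 75/2x_2^2 - 783/8x_2 + 129/4
  leading term x_1: subtract (-27/2)·g_1 from -27/2x_1 + 75/2x_2^2 - 783/8x_2 + 129/4 → 75/2x_2^2 - 1323/8x_2 + 723/4
  leading term x_2^2: subtract (75/2)·g_2 from 75/2x_2^2 - 1323/8x_2 + 723/4 → 0
  normal form = 0.
Since the normal form is 0, p ∈ I.

3/2x_1^2 + 3x_1 - 123/8x_2 + 129/4 lies in I (it reduces to 0).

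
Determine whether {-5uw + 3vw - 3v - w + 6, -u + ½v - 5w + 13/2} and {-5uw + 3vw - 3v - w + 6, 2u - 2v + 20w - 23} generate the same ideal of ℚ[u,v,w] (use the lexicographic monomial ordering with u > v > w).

No, the ideals differ.

For a fixed monomial order, each ideal has a unique reduced Gröbner basis; comparing bases decides equality.
Buchberger on the first generating set:
f_1 = -5uw + 3vw - 3v - w + 6, LT = uw.
f_2 = -u + ½v - 5w + 13/2, LT = u.

S(f_1,f_2): lcm = uw. S = -1/10vw + ⅗v - 5w² + 67/10w - 6/5.
  leading term vw: no divisor's leading term divides it; move -1/10vw to the remainder.
  leading term v: no divisor's leading term divides it; move ⅗v to the remainder.
  leading term w²: no divisor's leading term divides it; move -5w² to the remainder.
  leading term w: no divisor's leading term divides it; move 67/10w to the remainder.
  leading term 1: no divisor's leading term divides it; move -6/5 to the remainder.
  remainder -1/10vw + ⅗v - 5w² + 67/10w - 6/5 ≠ 0; add g_3 = -1/10vw + ⅗v - 5w² + 67/10w - 6/5 to the basis.

The other S-polynomials (S(f_1,g_3), S(f_2,g_3)) all reduce to 0 modulo the current basis, so we have a Gröbner basis.
Inter-reduce: drop elements whose leading term is divisible by another's, tail-reduce, and make monic.
Reduced Gröbner basis: {u - ½v + 5w - 13/2, vw - 6v + 50w² - 67w + 12}.

Buchberger on the second generating set:
h_1 = -5uw + 3vw - 3v - w + 6, LT = uw.
h_2 = 2u - 2v + 20w - 23, LT = u.

S(h_1,h_2): lcm = uw. S = ⅖vw + ⅗v - 10w² + 117/10w - 6/5.
  leading term vw: no divisor's leading term divides it; move ⅖vw to the remainder.
  leading term v: no divisor's leading term divides it; move ⅗v to the remainder.
  leading term w²: no divisor's leading term divides it; move -10w² to the remainder.
  leading term w: no divisor's leading term divides it; move 117/10w to the remainder.
  leading term 1: no divisor's leading term divides it; move -6/5 to the remainder.
  remainder ⅖vw + ⅗v - 10w² + 117/10w - 6/5 ≠ 0; add k_3 = ⅖vw + ⅗v - 10w² + 117/10w - 6/5 to the basis.

The other S-polynomials (S(h_1,k_3), S(h_2,k_3)) all reduce to 0 modulo the current basis, so we have a Gröbner basis.
Inter-reduce: drop elements whose leading term is divisible by another's, tail-reduce, and make monic.
Reduced Gröbner basis: {u - v + 10w - 23/2, vw + 3/2v - 25w² + 117/4w - 3}.

The bases are distinct; the ideals are different.
The choice of monomial ordering does not affect the verdict — as long as both bases are computed under the same ordering, their equality decides ideal equality.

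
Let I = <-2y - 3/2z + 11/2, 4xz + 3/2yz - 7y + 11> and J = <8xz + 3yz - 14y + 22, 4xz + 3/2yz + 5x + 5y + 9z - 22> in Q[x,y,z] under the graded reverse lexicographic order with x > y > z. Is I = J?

For a fixed monomial order, each ideal has a unique reduced Gröbner basis; comparing bases decides equality.
Buchberger on the first generating set:
f_1 = -2y - 3/2z + 11/2, LT = y.
f_2 = 4xz + 3/2yz - 7y + 11, LT = xz.

The S-polynomials (S(f_1,f_2)) all reduce to 0 modulo the current basis, so we have a Gröbner basis.
Inter-reduce: drop elements whose leading term is divisible by another's, tail-reduce, and make monic.
Reduced Gröbner basis: {xz - 9/32z^2 + 75/32z - 33/16, y + 3/4z - 11/4}.

Buchberger on the second generating set:
h_1 = 8xz + 3yz - 14y + 22, LT = xz.
h_2 = 4xz + 3/2yz + 5x + 5y + 9z - 22, LT = xz.

S(h_1,h_2): lcm = xz. S = -5/4x - 3y - 9/4z + 33/4.
  leading term x: no divisor's leading term divides it; move -5/4x to the remainder.
  leading term y: no divisor's leading term divides it; move -3y to the remainder.
  leading term z: no divisor's leading term divides it; move -9/4z to the remainder.
  leading term 1: no divisor's leading term divides it; move 33/4 to the remainder.
  remainder -5/4x - 3y - 9/4z + 33/4 ≠ 0; add k_3 = -5/4x - 3y - 9/4z + 33/4 to the basis.

S(h_1,k_3): lcm = xz. S = -81/40yz - 9/5z^2 - 7/4y + 33/5z + 11/4.
  leading term yz: no divisor's leading term divides it; move -81/40yz to the remainder.
  leading term z^2: no divisor's leading term divides it; move -9/5z^2 to the remainder.
  leading term y: no divisor's leading term divides it; move -7/4y to the remainder.
  leading term z: no divisor's leading term divides it; move 33/5z to the remainder.
  leading term 1: no divisor's leading term divides it; move 11/4 to the remainder.
  remainder -81/40yz - 9/5z^2 - 7/4y + 33/5z + 11/4 ≠ 0; add k_4 = -81/40yz - 9/5z^2 - 7/4y + 33/5z + 11/4 to the basis.

The other S-polynomials (S(h_2,k_3), S(h_1,k_4), S(h_2,k_4), S(k_3,k_4)) all reduce to 0 modulo the current basis, so we have a Gröbner basis.
Inter-reduce: drop elements whose leading term is divisible by another's, tail-reduce, and make monic.
Reduced Gröbner basis: {yz + 8/9z^2 + 70/81y - 88/27z - 110/81, x + 12/5y + 9/5z - 33/5}.

The bases are distinct; the ideals are different.

No, the ideals differ.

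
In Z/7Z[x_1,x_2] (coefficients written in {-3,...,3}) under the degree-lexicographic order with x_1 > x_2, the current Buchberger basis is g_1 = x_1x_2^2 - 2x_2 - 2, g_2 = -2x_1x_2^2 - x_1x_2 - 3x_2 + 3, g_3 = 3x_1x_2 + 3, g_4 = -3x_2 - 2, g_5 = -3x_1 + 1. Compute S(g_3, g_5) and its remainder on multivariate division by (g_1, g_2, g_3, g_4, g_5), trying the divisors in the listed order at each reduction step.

lcm(LM(g_3), LM(g_5)) = x_1x_2.
S = (lcm/LT(g_3))·g_3 − (lcm/LT(g_5))·g_5 = -2x_2 + 1.
Reduce S modulo (g_1, g_2, g_3, g_4, g_5) in that order:
  leading term x_2: subtract (3)·g_4 from -2x_2 + 1 → 0
The remainder is 0, so this S-polynomial contributes no new basis element.

S(g_3, g_5) = -2x_2 + 1; remainder on division = 0.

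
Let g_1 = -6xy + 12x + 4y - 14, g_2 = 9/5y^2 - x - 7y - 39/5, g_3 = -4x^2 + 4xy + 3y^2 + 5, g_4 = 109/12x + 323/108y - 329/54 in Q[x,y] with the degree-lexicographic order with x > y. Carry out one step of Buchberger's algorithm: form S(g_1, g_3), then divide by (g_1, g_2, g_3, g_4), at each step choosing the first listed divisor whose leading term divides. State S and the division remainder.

S(g_1, g_3) = xy^2 + 3/4y^3 - 2x^2 - 2/3xy + 7/3x + 5/4y; remainder on division = 482971/52974y + 482971/52974.

lcm(LM(g_1), LM(g_3)) = x^2y.
S = (lcm/LT(g_1))·g_1 − (lcm/LT(g_3))·g_3 = xy^2 + 3/4y^3 - 2x^2 - 2/3xy + 7/3x + 5/4y.
Reduce S modulo (g_1, g_2, g_3, g_4) in that order:
  leading term xy^2: subtract (-1/6y)·g_1 from xy^2 + 3/4y^3 - 2x^2 - 2/3xy + 7/3x + 5/4y → 3/4y^3 - 2x^2 + 4/3xy + 2/3y^2 + 7/3x - 13/12y
  leading term y^3: subtract (5/12y)·g_2 from 3/4y^3 - 2x^2 + 4/3xy + 2/3y^2 + 7/3x - 13/12y → -2x^2 + 7/4xy + 43/12y^2 + 7/3x + 13/6y
  leading term x^2: subtract (1/2)·g_3 from -2x^2 + 7/4xy + 43/12y^2 + 7/3x + 13/6y → -1/4xy + 25/12y^2 + 7/3x + 13/6y - 5/2
  leading term xy: subtract (1/24)·g_1 from -1/4xy + 25/12y^2 + 7/3x + 13/6y - 5/2 → 25/12y^2 + 11/6x + 2y - 23/12
  leading term y^2: subtract (125/108)·g_2 from 25/12y^2 + 11/6x + 2y - 23/12 → 323/108x + 1091/108y + 64/9
  leading term x: subtract (323/981)·g_4 from 323/108x + 1091/108y + 64/9 → 482971/52974y + 482971/52974
  leading term y: no divisor's leading term divides it; move 482971/52974y to the remainder.
  leading term 1: no divisor's leading term divides it; move 482971/52974 to the remainder.
The remainder 482971/52974y + 482971/52974 is nonzero, so it would be added as the next basis element.
This is the inner loop of Buchberger's algorithm — each nonzero remainder becomes a new basis element.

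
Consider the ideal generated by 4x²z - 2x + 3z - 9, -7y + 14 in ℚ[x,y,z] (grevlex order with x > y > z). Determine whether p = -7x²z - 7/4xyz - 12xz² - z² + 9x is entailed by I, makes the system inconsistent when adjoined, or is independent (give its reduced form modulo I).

-7x²z - 7/4xyz - 12xz² - z² + 9x is independent of I; its normal form modulo I is -12xz² - 7/2xz - z² + 11/2x + 21/4z - 63/4.

First compute the reduced Gröbner basis of I by Buchberger's algorithm.
f_1 = 4x²z - 2x + 3z - 9, LT = x²z.
f_2 = -7y + 14, LT = y.

The S-polynomials (S(f_1,f_2)) all reduce to 0 modulo the current basis, so we have a Gröbner basis.
Inter-reduce: drop elements whose leading term is divisible by another's, tail-reduce, and make monic.
Reduced Gröbner basis: {x²z - ½x + ¾z - 9/4, y - 2}.
Label its elements g_1 = x²z - ½x + ¾z - 9/4, g_2 = y - 2.

Reduce p = -7x²z - 7/4xyz - 12xz² - z² + 9x modulo G:
  leading term x²z: subtract (-7)·g_1 from -7x²z - 7/4xyz - 12xz² - z² + 9x → -7/4xyz - 12xz² - z² + 11/2x + 21/4z - 63/4
  leading term xyz: subtract (-7/4xz)·g_2 from -7/4xyz - 12xz² - z² + 11/2x + 21/4z - 63/4 → -12xz² - 7/2xz - z² + 11/2x + 21/4z - 63/4
  leading term xz²: no divisor's leading term divides it; move -12xz² to the remainder.
  leading term xz: no divisor's leading term divides it; move -7/2xz to the remainder.
  leading term z²: no divisor's leading term divides it; move -z² to the remainder.
  leading term x: no divisor's leading term divides it; move 11/2x to the remainder.
  leading term z: no divisor's leading term divides it; move 21/4z to the remainder.
  leading term 1: no divisor's leading term divides it; move -63/4 to the remainder.
  normal form = -12xz² - 7/2xz - z² + 11/2x + 21/4z - 63/4.
The normal form is nonzero, so p ∉ I. Since p minus its normal form lies in I, I + (p) = I + (r) where r = -12xz² - 7/2xz - z² + 11/2x + 21/4z - 63/4; decide whether this ideal is the whole ring.
Run Buchberger on G together with r (pairs among the g_i already reduce to 0 since G is a Gröbner basis):
g_1 = x²z - ½x + ¾z - 9/4, LT = x²z.
g_2 = y - 2, LT = y.
r = -12xz² - 7/2xz - z² + 11/2x + 21/4z - 63/4, LT = xz².

S(g_1,r): lcm = x²z². S = -7/24x²z - 1/12xz² + 11/24x² - 1/16xz + ¾z² - 21/16x - 9/4z.
  leading term x²z: subtract (-7/24)·g_1 from -7/24x²z - 1/12xz² + 11/24x² - 1/16xz + ¾z² - 21/16x - 9/4z → -1/12xz² + 11/24x² - 1/16xz + ¾z² - 35/24x - 65/32z - 21/32
  leading term xz²: subtract (1/144)·r from -1/12xz² + 11/24x² - 1/16xz + ¾z² - 35/24x - 65/32z - 21/32 → 11/24x² - 11/288xz + 109/144z² - 431/288x - 397/192z - 35/64
  leading term x²: no divisor's leading term divides it; move 11/24x² to the remainder.
  leading term xz: no divisor's leading term divides it; move -11/288xz to the remainder.
  leading term z²: no divisor's leading term divides it; move 109/144z² to the remainder.
  leading term x: no divisor's leading term divides it; move -431/288x to the remainder.
  leading term z: no divisor's leading term divides it; move -397/192z to the remainder.
  leading term 1: no divisor's leading term divides it; move -35/64 to the remainder.
  remainder 11/24x² - 11/288xz + 109/144z² - 431/288x - 397/192z - 35/64 ≠ 0; add m_4 = 11/24x² - 11/288xz + 109/144z² - 431/288x - 397/192z - 35/64 to the basis.

S(g_1,m_4): lcm = x²z. S = 1/12xz² - 109/66z³ + 431/132xz + 397/88z² - ½x + 171/88z - 9/4.
  leading term xz²: subtract (-1/144)·r from 1/12xz² - 109/66z³ + 431/132xz + 397/88z² - ½x + 171/88z - 9/4 → -109/66z³ + 10267/3168xz + 7135/1584z² - 133/288x + 4181/2112z - 151/64
  leading term z³: no divisor's leading term divides it; move -109/66z³ to the remainder.
  leading term xz: no divisor's leading term divides it; move 10267/3168xz to the remainder.
  leading term z²: no divisor's leading term divides it; move 7135/1584z² to the remainder.
  leading term x: no divisor's leading term divides it; move -133/288x to the remainder.
  leading term z: no divisor's leading term divides it; move 4181/2112z to the remainder.
  leading term 1: no divisor's leading term divides it; move -151/64 to the remainder.
  remainder -109/66z³ + 10267/3168xz + 7135/1584z² - 133/288x + 4181/2112z - 151/64 ≠ 0; add m_5 = -109/66z³ + 10267/3168xz + 7135/1584z² - 133/288x + 4181/2112z - 151/64 to the basis.

The other S-polynomials (S(g_1,g_2), S(g_2,r), S(g_2,m_4), S(r,m_4), S(g_1,m_5), S(g_2,m_5), S(r,m_5), S(m_4,m_5)) all reduce to 0 modulo the current basis, so we have a Gröbner basis.
Inter-reduce: drop elements whose leading term is divisible by another's, tail-reduce, and make monic.
Reduced Gröbner basis: {xz² + 7/24xz + 1/12z² - 11/24x - 7/16z + 21/16, z³ - 10267/5232xz - 7135/2616z² + 1463/5232x - 4181/3488z + 4983/3488, x² - 1/12xz + 109/66z² - 431/132x - 397/88z - 105/88, y - 2}.
The reduced Gröbner basis of I + (p) is {xz² + 7/24xz + 1/12z² - 11/24x - 7/16z + 21/16, z³ - 10267/5232xz - 7135/2616z² + 1463/5232x - 4181/3488z + 4983/3488, x² - 1/12xz + 109/66z² - 431/132x - 397/88z - 105/88, y - 2} ≠ {1}, a proper ideal, so the enlarged system stays consistent: p is independent of I, with normal form -12xz² - 7/2xz - z² + 11/2x + 21/4z - 63/4.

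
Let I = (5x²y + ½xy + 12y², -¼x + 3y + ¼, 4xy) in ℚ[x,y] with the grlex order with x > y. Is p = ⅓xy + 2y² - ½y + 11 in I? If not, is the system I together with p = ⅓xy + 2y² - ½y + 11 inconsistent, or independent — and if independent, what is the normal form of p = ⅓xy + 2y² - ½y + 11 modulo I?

Adjoining ⅓xy + 2y² - ½y + 11 makes the ideal the whole ring: the system is inconsistent.

First compute the reduced Gröbner basis of I by Buchberger's algorithm.
f_1 = 5x²y + ½xy + 12y², LT = x²y.
f_2 = -¼x + 3y + ¼, LT = x.
f_3 = 4xy, LT = xy.

S(f_1,f_2): lcm = x²y. S = 12xy² + 11/10xy + 12/5y².
  reduce S modulo (f_1, f_2, f_3):
  remainder 144y³ + 138/5y² + 11/10y ≠ 0; add h_4 = 144y³ + 138/5y² + 11/10y to the basis.

S(f_1,f_3): lcm = x²y. S = 1/10xy + 12/5y².
  reduce S modulo (f_1, f_2, f_3, h_4):
  remainder 18/5y² + 1/10y ≠ 0; add h_5 = 18/5y² + 1/10y to the basis.

S(f_2,f_3): lcm = xy. S = -12y² - y.
  reduce S modulo (f_1, f_2, f_3, h_4, h_5):
  remainder -⅔y ≠ 0; add h_6 = -⅔y to the basis.

The other S-polynomials (S(f_1,h_4), S(f_2,h_4), S(f_3,h_4), S(f_1,h_5), S(f_2,h_5), S(f_3,h_5), S(h_4,h_5), S(f_1,h_6), S(f_2,h_6), S(f_3,h_6), S(h_4,h_6), S(h_5,h_6)) all reduce to 0 modulo the current basis, so we have a Gröbner basis.
Inter-reduce: drop elements whose leading term is divisible by another's, tail-reduce, and make monic.
Reduced Gröbner basis: {x - 1, y}.
Label its elements g_1 = x - 1, g_2 = y.

Reduce p = ⅓xy + 2y² - ½y + 11 modulo G:
  leading term xy: subtract (⅓y)·g_1 from ⅓xy + 2y² - ½y + 11 → 2y² - ⅙y + 11
  leading term y²: subtract (2y)·g_2 from 2y² - ⅙y + 11 → -⅙y + 11
  leading term y: subtract (-⅙)·g_2 from -⅙y + 11 → 11
  leading term 1: no divisor's leading term divides it; move 11 to the remainder.
  normal form = 11.
The normal form is nonzero, so p ∉ I. Since p minus its normal form lies in I, I + (p) = I + (r) where r = 11; decide whether this ideal is the whole ring.
Here r = 11 is a nonzero constant, hence a unit: 1 ∈ I + (p), the Gröbner basis of I + (p) is {1}, and the enlarged system has no common solution — adjoining p is inconsistent.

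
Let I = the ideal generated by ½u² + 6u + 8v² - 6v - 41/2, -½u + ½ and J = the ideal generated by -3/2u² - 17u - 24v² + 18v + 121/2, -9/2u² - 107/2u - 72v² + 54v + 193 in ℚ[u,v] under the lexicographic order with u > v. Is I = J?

No, the ideals differ.

Equality of ideals is decidable: compute both reduced Gröbner bases (unique for the ordering) and check whether they agree.
Buchberger on the first generating set:
f_1 = ½u² + 6u + 8v² - 6v - 41/2, LT = u².
f_2 = -½u + ½, LT = u.

S(f_1,f_2): lcm = u². S = 13u + 16v² - 12v - 41.
  leading term u: subtract (-26)·f_2 from 13u + 16v² - 12v - 41 → 16v² - 12v - 28
  leading term v²: no divisor's leading term divides it; move 16v² to the remainder.
  leading term v: no divisor's leading term divides it; move -12v to the remainder.
  leading term 1: no divisor's leading term divides it; move -28 to the remainder.
  remainder 16v² - 12v - 28 ≠ 0; add g_3 = 16v² - 12v - 28 to the basis.

S(f_1,g_3): leading monomials are coprime, so the S-polynomial reduces to 0 (Buchberger's first criterion).
S(f_2,g_3): leading monomials are coprime, so the S-polynomial reduces to 0 (Buchberger's first criterion).
Every S-polynomial of the final basis reduces to 0, so we have a Gröbner basis.
Inter-reduce: drop elements whose leading term is divisible by another's, tail-reduce, and make monic.
Reduced Gröbner basis: {u - 1, v² - ¾v - 7/4}.

Buchberger on the second generating set:
h_1 = -3/2u² - 17u - 24v² + 18v + 121/2, LT = u².
h_2 = -9/2u² - 107/2u - 72v² + 54v + 193, LT = u².

S(h_1,h_2): lcm = u². S = -5/9u + 23/9.
  leading term u: no divisor's leading term divides it; move -5/9u to the remainder.
  leading term 1: no divisor's leading term divides it; move 23/9 to the remainder.
  remainder -5/9u + 23/9 ≠ 0; add k_3 = -5/9u + 23/9 to the basis.

S(h_1,k_3): lcm = u². S = 239/15u + 16v² - 12v - 121/3.
  leading term u: subtract (-717/25)·k_3 from 239/15u + 16v² - 12v - 121/3 → 16v² - 12v + 824/25
  leading term v²: no divisor's leading term divides it; move 16v² to the remainder.
  leading term v: no divisor's leading term divides it; move -12v to the remainder.
  leading term 1: no divisor's leading term divides it; move 824/25 to the remainder.
  remainder 16v² - 12v + 824/25 ≠ 0; add k_4 = 16v² - 12v + 824/25 to the basis.

S(h_2,k_3): lcm = u². S = 742/45u + 16v² - 12v - 386/9.
  leading term u: subtract (-742/25)·k_3 from 742/45u + 16v² - 12v - 386/9 → 16v² - 12v + 824/25
  leading term v²: subtract (1)·k_4 from 16v² - 12v + 824/25 → 0
  remainder 0.

S(h_1,k_4): leading monomials are coprime, so the S-polynomial reduces to 0 (Buchberger's first criterion).
S(h_2,k_4): leading monomials are coprime, so the S-polynomial reduces to 0 (Buchberger's first criterion).
S(k_3,k_4): leading monomials are coprime, so the S-polynomial reduces to 0 (Buchberger's first criterion).
Every S-polynomial of the final basis reduces to 0, so we have a Gröbner basis.
Inter-reduce: drop elements whose leading term is divisible by another's, tail-reduce, and make monic.
Reduced Gröbner basis: {u - 23/5, v² - ¾v + 103/50}.

The bases are distinct; the ideals are different.
The same test decides containment: I ⊆ J iff every generator of I reduces to 0 modulo a Gröbner basis of J.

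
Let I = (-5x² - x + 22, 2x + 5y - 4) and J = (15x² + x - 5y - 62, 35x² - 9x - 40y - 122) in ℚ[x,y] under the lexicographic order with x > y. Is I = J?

For a fixed monomial order, each ideal has a unique reduced Gröbner basis; comparing bases decides equality.
Buchberger on the first generating set:
f_1 = -5x² - x + 22, LT = x².
f_2 = 2x + 5y - 4, LT = x.

S(f_1,f_2): lcm = x². S = -5/2xy + 11/5x - 22/5.
  reduce S modulo (f_1, f_2):
  remainder 25/4y² - 21/2y ≠ 0; add g_3 = 25/4y² - 21/2y to the basis.

The other S-polynomials (S(f_1,g_3), S(f_2,g_3)) all reduce to 0 modulo the current basis, so we have a Gröbner basis.
Inter-reduce: drop elements whose leading term is divisible by another's, tail-reduce, and make monic.
Reduced Gröbner basis: {x + 5/2y - 2, y² - 42/25y}.

Buchberger on the second generating set:
h_1 = 15x² + x - 5y - 62, LT = x².
h_2 = 35x² - 9x - 40y - 122, LT = x².

S(h_1,h_2): lcm = x². S = 34/105x + 17/21y - 68/105.
  reduce S modulo (h_1, h_2):
  remainder 34/105x + 17/21y - 68/105 ≠ 0; add k_3 = 34/105x + 17/21y - 68/105 to the basis.

S(h_1,k_3): lcm = x². S = -5/2xy + 31/15x - ⅓y - 62/15.
  reduce S modulo (h_1, h_2, k_3):
  remainder 25/4y² - 21/2y ≠ 0; add k_4 = 25/4y² - 21/2y to the basis.

The other S-polynomials (S(h_2,k_3), S(h_1,k_4), S(h_2,k_4), S(k_3,k_4)) all reduce to 0 modulo the current basis, so we have a Gröbner basis.
Inter-reduce: drop elements whose leading term is divisible by another's, tail-reduce, and make monic.
Reduced Gröbner basis: {x + 5/2y - 2, y² - 42/25y}.

The two bases agree; hence the ideals are identical.
The choice of monomial ordering does not affect the verdict — as long as both bases are computed under the same ordering, their equality decides ideal equality.

Yes, the ideals are equal.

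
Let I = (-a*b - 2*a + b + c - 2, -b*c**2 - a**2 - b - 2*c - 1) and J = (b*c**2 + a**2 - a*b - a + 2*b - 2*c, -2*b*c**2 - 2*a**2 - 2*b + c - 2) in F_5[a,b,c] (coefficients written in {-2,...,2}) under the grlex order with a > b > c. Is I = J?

No, the ideals differ.

Since reduced Gröbner bases are canonical representatives of ideals under a given ordering, it suffices to compute and compare them.
Buchberger on the first generating set:
f_1 = -a*b - 2*a + b + c - 2, LT = a*b.
f_2 = -b*c**2 - a**2 - b - 2*c - 1, LT = b*c**2.

S(f_1,f_2): lcm = a*b*c**2. S = -a**3 + 2*a*c**2 - b*c**2 - c**3 - a*b - 2*a*c + 2*c**2 - a.
  leading term a**3: no divisor's leading term divides it; move -a**3 to the remainder.
  leading term a*c**2: no divisor's leading term divides it; move 2*a*c**2 to the remainder.
  leading term b*c**2: subtract (1)·f_2 from -b*c**2 - c**3 - a*b - 2*a*c + 2*c**2 - a → -c**3 + a**2 - a*b - 2*a*c + 2*c**2 - a + b + 2*c + 1
  leading term c**3: no divisor's leading term divides it; move -c**3 to the remainder.
  leading term a**2: no divisor's leading term divides it; move a**2 to the remainder.
  leading term a*b: subtract (1)·f_1 from -a*b - 2*a*c + 2*c**2 - a + b + 2*c + 1 → -2*a*c + 2*c**2 + a + c - 2
  leading term a*c: no divisor's leading term divides it; move -2*a*c to the remainder.
  leading term c**2: no divisor's leading term divides it; move 2*c**2 to the remainder.
  leading term a: no divisor's leading term divides it; move a to the remainder.
  leading term c: no divisor's leading term divides it; move c to the remainder.
  leading term 1: no divisor's leading term divides it; move -2 to the remainder.
  remainder -a**3 + 2*a*c**2 - c**3 + a**2 - 2*a*c + 2*c**2 + a + c - 2 ≠ 0; add g_3 = -a**3 + 2*a*c**2 - c**3 + a**2 - 2*a*c + 2*c**2 + a + c - 2 to the basis.

The other S-polynomials (S(f_1,g_3), S(f_2,g_3)) all reduce to 0 modulo the current basis, so we have a Gröbner basis.
Inter-reduce: drop elements whose leading term is divisible by another's, tail-reduce, and make monic.
Reduced Gröbner basis: {a**3 - 2*a*c**2 + c**3 - a**2 + 2*a*c - 2*c**2 - a - c + 2, b*c**2 + a**2 + b + 2*c + 1, a*b + 2*a - b - c + 2}.

Buchberger on the second generating set:
h_1 = b*c**2 + a**2 - a*b - a + 2*b - 2*c, LT = b*c**2.
h_2 = -2*b*c**2 - 2*a**2 - 2*b + c - 2, LT = b*c**2.

S(h_1,h_2): lcm = b*c**2. S = -a*b - a + b + c - 1.
  leading term a*b: no divisor's leading term divides it; move -a*b to the remainder.
  leading term a: no divisor's leading term divides it; move -a to the remainder.
  leading term b: no divisor's leading term divides it; move b to the remainder.
  leading term c: no divisor's leading term divides it; move c to the remainder.
  leading term 1: no divisor's leading term divides it; move -1 to the remainder.
  remainder -a*b - a + b + c - 1 ≠ 0; add k_3 = -a*b - a + b + c - 1 to the basis.

S(h_1,k_3): lcm = a*b*c**2. S = a**3 - a**2*b - a*c**2 + b*c**2 + c**3 - a**2 + 2*a*b - 2*a*c - c**2.
  leading term a**3: no divisor's leading term divides it; move a**3 to the remainder.
  leading term a**2*b: subtract (a)·k_3 from -a**2*b - a*c**2 + b*c**2 + c**3 - a**2 + 2*a*b - 2*a*c - c**2 → -a*c**2 + b*c**2 + c**3 + a*b + 2*a*c - c**2 + a
  leading term a*c**2: no divisor's leading term divides it; move -a*c**2 to the remainder.
  leading term b*c**2: subtract (1)·h_1 from b*c**2 + c**3 + a*b + 2*a*c - c**2 + a → c**3 - a**2 + 2*a*b + 2*a*c - c**2 + 2*a - 2*b + 2*c
  leading term c**3: no divisor's leading term divides it; move c**3 to the remainder.
  leading term a**2: no divisor's leading term divides it; move -a**2 to the remainder.
  leading term a*b: subtract (-2)·k_3 from 2*a*b + 2*a*c - c**2 + 2*a - 2*b + 2*c → 2*a*c - c**2 - c - 2
  leading term a*c: no divisor's leading term divides it; move 2*a*c to the remainder.
  leading term c**2: no divisor's leading term divides it; move -c**2 to the remainder.
  leading term c: no divisor's leading term divides it; move -c to the remainder.
  leading term 1: no divisor's leading term divides it; move -2 to the remainder.
  remainder a**3 - a*c**2 + c**3 - a**2 + 2*a*c - c**2 - c - 2 ≠ 0; add k_4 = a**3 - a*c**2 + c**3 - a**2 + 2*a*c - c**2 - c - 2 to the basis.

The other S-polynomials (S(h_2,k_3), S(h_1,k_4), S(h_2,k_4), S(k_3,k_4)) all reduce to 0 modulo the current basis, so we have a Gröbner basis.
Inter-reduce: drop elements whose leading term is divisible by another's, tail-reduce, and make monic.
Reduced Gröbner basis: {a**3 - a*c**2 + c**3 - a**2 + 2*a*c - c**2 - c - 2, b*c**2 + a**2 + b + 2*c + 1, a*b + a - b - c + 1}.

The bases are distinct; the ideals are different.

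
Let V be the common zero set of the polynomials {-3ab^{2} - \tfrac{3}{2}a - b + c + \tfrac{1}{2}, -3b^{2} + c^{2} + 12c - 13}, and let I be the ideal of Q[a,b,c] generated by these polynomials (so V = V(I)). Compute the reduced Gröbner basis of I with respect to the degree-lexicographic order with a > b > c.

f_1 = -3ab^{2} - \tfrac{3}{2}a - b + c + \tfrac{1}{2}, LT = ab^{2}.
f_2 = -3b^{2} + c^{2} + 12c - 13, LT = b^{2}.

S(f_1,f_2): lcm = ab^{2}. S = \tfrac{1}{3}ac^{2} + 4ac - \tfrac{23}{6}a + \tfrac{1}{3}b - \tfrac{1}{3}c - \tfrac{1}{6}.
  reduce S modulo (f_1, f_2):
  remainder \tfrac{1}{3}ac^{2} + 4ac - \tfrac{23}{6}a + \tfrac{1}{3}b - \tfrac{1}{3}c - \tfrac{1}{6} ≠ 0; add g_3 = \tfrac{1}{3}ac^{2} + 4ac - \tfrac{23}{6}a + \tfrac{1}{3}b - \tfrac{1}{3}c - \tfrac{1}{6} to the basis.

The other S-polynomials (S(f_1,g_3), S(f_2,g_3)) all reduce to 0 modulo the current basis, so we have a Gröbner basis.
Inter-reduce: drop elements whose leading term is divisible by another's, tail-reduce, and make monic.

G = {ac^{2} + 12ac - \tfrac{23}{2}a + b - c - \tfrac{1}{2}, b^{2} - \tfrac{1}{3}c^{2} - 4c + \tfrac{13}{3}}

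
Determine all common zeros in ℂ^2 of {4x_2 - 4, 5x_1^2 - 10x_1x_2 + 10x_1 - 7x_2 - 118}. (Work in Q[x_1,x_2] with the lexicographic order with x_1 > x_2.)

{(-5, 1), (5, 1)}

Compute a lex Gröbner basis by Buchberger's algorithm.
f_1 = 4x_2 - 4, LT = x_2.
f_2 = 5x_1^2 - 10x_1x_2 + 10x_1 - 7x_2 - 118, LT = x_1^2.

The S-polynomials (S(f_1,f_2)) all reduce to 0 modulo the current basis, so we have a Gröbner basis.
Inter-reduce: drop elements whose leading term is divisible by another's, tail-reduce, and make monic.
Reduced Gröbner basis: {x_1^2 - 25, x_2 - 1}.

Since the basis is lex-ordered, x_2 - 1 is univariate in x_2. Its roots are {1}. Back-substituting each root into the other basis elements fixes the other coordinates.
  x_2 = 1: the earlier basis element becomes x_1^2 - 25 = 0, giving x_1 = -5, 5 — points (-5, 1), (5, 1).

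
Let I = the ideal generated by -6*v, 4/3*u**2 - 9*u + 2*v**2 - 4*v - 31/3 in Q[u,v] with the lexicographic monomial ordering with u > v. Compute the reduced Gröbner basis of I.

G = {u**2 - 27/4*u - 31/4, v}

The reduced Gröbner basis is the canonical form of the ideal for this ordering.

f_1 = -6*v, LT = v.
f_2 = 4/3*u**2 - 9*u + 2*v**2 - 4*v - 31/3, LT = u**2.

The S-polynomials (S(f_1,f_2)) all reduce to 0 modulo the current basis, so we have a Gröbner basis.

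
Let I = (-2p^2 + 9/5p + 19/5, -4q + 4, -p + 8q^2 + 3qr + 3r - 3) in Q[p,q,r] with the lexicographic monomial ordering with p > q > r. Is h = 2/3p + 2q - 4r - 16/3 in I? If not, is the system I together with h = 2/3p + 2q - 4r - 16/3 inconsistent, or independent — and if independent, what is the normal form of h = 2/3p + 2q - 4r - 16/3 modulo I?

First compute the reduced Gröbner basis of I by Buchberger's algorithm.
f_1 = -2p^2 + 9/5p + 19/5, LT = p^2.
f_2 = -4q + 4, LT = q.
f_3 = -p + 8q^2 + 3qr + 3r - 3, LT = p.

S(f_1,f_3): lcm = p^2. S = 8pq^2 + 3pqr + 3pr - 39/10p - 19/10.
  leading term pq^2: subtract (-2pq)·f_2 from 8pq^2 + 3pqr + 3pr - 39/10p - 19/10 → 3pqr + 8pq + 3pr - 39/10p - 19/10
  leading term pqr: subtract (-3/4pr)·f_2 from 3pqr + 8pq + 3pr - 39/10p - 19/10 → 8pq + 6pr - 39/10p - 19/10
  leading term pq: subtract (-2p)·f_2 from 8pq + 6pr - 39/10p - 19/10 → 6pr + 41/10p - 19/10
  leading term pr: subtract (-6r)·f_3 from 6pr + 41/10p - 19/10 → 41/10p + 48q^2r + 18qr^2 + 18r^2 - 18r - 19/10
  leading term p: subtract (-41/10)·f_3 from 41/10p + 48q^2r + 18qr^2 + 18r^2 - 18r - 19/10 → 48q^2r + 164/5q^2 + 18qr^2 + 123/10qr + 18r^2 - 57/10r - 71/5
  leading term q^2r: subtract (-12qr)·f_2 from 48q^2r + 164/5q^2 + 18qr^2 + 123/10qr + 18r^2 - 57/10r - 71/5 → 164/5q^2 + 18qr^2 + 603/10qr + 18r^2 - 57/10r - 71/5
  leading term q^2: subtract (-41/5q)·f_2 from 164/5q^2 + 18qr^2 + 603/10qr + 18r^2 - 57/10r - 71/5 → 18qr^2 + 603/10qr + 164/5q + 18r^2 - 57/10r - 71/5
  leading term qr^2: subtract (-9/2r^2)·f_2 from 18qr^2 + 603/10qr + 164/5q + 18r^2 - 57/10r - 71/5 → 603/10qr + 164/5q + 36r^2 - 57/10r - 71/5
  leading term qr: subtract (-603/40r)·f_2 from 603/10qr + 164/5q + 36r^2 - 57/10r - 71/5 → 164/5q + 36r^2 + 273/5r - 71/5
  leading term q: subtract (-41/5)·f_2 from 164/5q + 36r^2 + 273/5r - 71/5 → 36r^2 + 273/5r + 93/5
  leading term r^2: no divisor's leading term divides it; move 36r^2 to the remainder.
  leading term r: no divisor's leading term divides it; move 273/5r to the remainder.
  leading term 1: no divisor's leading term divides it; move 93/5 to the remainder.
  remainder 36r^2 + 273/5r + 93/5 ≠ 0; add k_4 = 36r^2 + 273/5r + 93/5 to the basis.

The other S-polynomials (S(f_1,f_2), S(f_2,f_3), S(f_1,k_4), S(f_2,k_4), S(f_3,k_4)) all reduce to 0 modulo the current basis, so we have a Gröbner basis.
Inter-reduce: drop elements whose leading term is divisible by another's, tail-reduce, and make monic.
Reduced Gröbner basis: {p - 6r - 5, q - 1, r^2 + 91/60r + 31/60}.
Label its elements g_1 = p - 6r - 5, g_2 = q - 1, g_3 = r^2 + 91/60r + 31/60.

Reduce h = 2/3p + 2q - 4r - 16/3 modulo G:
  leading term p: subtract (2/3)·g_1 from 2/3p + 2q - 4r - 16/3 → 2q - 2
  leading term q: subtract (2)·g_2 from 2q - 2 → 0
  normal form = 0.
Since the normal form is 0, h ∈ I.

2/3p + 2q - 4r - 16/3 lies in I (it reduces to 0).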